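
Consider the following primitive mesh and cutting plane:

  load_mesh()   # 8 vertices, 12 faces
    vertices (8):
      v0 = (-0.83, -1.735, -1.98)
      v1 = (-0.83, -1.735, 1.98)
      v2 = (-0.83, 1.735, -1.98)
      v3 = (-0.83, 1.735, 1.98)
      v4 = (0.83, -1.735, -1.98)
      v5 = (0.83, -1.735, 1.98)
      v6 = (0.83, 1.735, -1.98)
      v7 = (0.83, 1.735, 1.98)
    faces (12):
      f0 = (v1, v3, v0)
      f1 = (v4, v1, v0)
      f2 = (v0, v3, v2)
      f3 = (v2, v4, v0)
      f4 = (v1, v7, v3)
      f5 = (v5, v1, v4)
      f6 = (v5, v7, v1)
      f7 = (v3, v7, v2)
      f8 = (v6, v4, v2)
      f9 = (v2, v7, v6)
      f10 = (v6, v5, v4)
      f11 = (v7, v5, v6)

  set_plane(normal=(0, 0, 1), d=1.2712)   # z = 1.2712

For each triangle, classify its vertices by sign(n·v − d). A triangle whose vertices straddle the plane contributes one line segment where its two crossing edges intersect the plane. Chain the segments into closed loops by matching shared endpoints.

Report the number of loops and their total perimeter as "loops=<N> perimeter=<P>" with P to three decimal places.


Straddling triangles (8 of 12):
  (v1,v3,v0) [++-] → (-0.83, 1.11391, 1.2712)–(-0.83, -1.735, 1.2712)  len=2.8489
  (v4,v1,v0) [-+-] → (-0.532877, -1.735, 1.2712)–(-0.83, -1.735, 1.2712)  len=0.2971
  (v0,v3,v2) [-+-] → (-0.83, 1.11391, 1.2712)–(-0.83, 1.735, 1.2712)  len=0.6211
  (v5,v1,v4) [++-] → (-0.532877, -1.735, 1.2712)–(0.83, -1.735, 1.2712)  len=1.3629
  (v3,v7,v2) [++-] → (0.532877, 1.735, 1.2712)–(-0.83, 1.735, 1.2712)  len=1.3629
  (v2,v7,v6) [-+-] → (0.532877, 1.735, 1.2712)–(0.83, 1.735, 1.2712)  len=0.2971
  (v6,v5,v4) [-+-] → (0.83, -1.11391, 1.2712)–(0.83, -1.735, 1.2712)  len=0.6211
  (v7,v5,v6) [++-] → (0.83, -1.11391, 1.2712)–(0.83, 1.735, 1.2712)  len=2.8489

Chained into 1 loop(s):
  loop 1: 8 segments, perimeter = 10.2600
Total perimeter = 10.260

loops=1 perimeter=10.260


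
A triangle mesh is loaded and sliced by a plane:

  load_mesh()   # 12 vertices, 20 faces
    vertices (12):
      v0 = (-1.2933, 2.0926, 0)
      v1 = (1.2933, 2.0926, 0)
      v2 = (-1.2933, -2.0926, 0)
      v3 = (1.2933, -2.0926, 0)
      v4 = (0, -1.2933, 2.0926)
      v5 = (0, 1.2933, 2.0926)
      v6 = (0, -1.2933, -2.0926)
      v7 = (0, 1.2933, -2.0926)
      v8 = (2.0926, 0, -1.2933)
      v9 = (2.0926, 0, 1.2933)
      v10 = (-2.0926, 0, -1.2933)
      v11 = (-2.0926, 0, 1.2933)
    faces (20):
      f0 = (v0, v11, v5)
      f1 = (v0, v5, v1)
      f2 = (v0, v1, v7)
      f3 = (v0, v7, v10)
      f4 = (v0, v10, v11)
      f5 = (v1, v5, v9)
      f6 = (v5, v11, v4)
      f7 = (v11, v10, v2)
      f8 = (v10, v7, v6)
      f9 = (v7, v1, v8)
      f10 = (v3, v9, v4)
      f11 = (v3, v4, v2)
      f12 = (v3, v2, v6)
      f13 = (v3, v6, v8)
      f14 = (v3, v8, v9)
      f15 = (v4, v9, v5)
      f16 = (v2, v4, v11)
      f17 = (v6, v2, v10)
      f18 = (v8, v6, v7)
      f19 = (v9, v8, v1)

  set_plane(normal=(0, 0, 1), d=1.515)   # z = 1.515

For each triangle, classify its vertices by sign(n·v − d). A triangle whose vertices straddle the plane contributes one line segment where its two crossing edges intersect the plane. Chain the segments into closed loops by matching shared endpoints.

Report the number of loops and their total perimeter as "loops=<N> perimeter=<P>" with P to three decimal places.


loops=1 perimeter=9.398

Straddling triangles (8 of 20):
  (v0,v11,v5) [--+] → (-1.51218, 0.35872, 1.515)–(-0.356977, 1.51392, 1.515)  len=1.6337
  (v0,v5,v1) [-+-] → (-0.356977, 1.51392, 1.515)–(0.356977, 1.51392, 1.515)  len=0.7140
  (v1,v5,v9) [-+-] → (0.356977, 1.51392, 1.515)–(1.51218, 0.35872, 1.515)  len=1.6337
  (v5,v11,v4) [+-+] → (-1.51218, 0.35872, 1.515)–(-1.51218, -0.35872, 1.515)  len=0.7174
  (v3,v9,v4) [--+] → (1.51218, -0.35872, 1.515)–(0.356977, -1.51392, 1.515)  len=1.6337
  (v3,v4,v2) [-+-] → (0.356977, -1.51392, 1.515)–(-0.356977, -1.51392, 1.515)  len=0.7140
  (v4,v9,v5) [+-+] → (1.51218, -0.35872, 1.515)–(1.51218, 0.35872, 1.515)  len=0.7174
  (v2,v4,v11) [-+-] → (-0.356977, -1.51392, 1.515)–(-1.51218, -0.35872, 1.515)  len=1.6337

Chained into 1 loop(s):
  loop 1: 8 segments, perimeter = 9.3976
Total perimeter = 9.398


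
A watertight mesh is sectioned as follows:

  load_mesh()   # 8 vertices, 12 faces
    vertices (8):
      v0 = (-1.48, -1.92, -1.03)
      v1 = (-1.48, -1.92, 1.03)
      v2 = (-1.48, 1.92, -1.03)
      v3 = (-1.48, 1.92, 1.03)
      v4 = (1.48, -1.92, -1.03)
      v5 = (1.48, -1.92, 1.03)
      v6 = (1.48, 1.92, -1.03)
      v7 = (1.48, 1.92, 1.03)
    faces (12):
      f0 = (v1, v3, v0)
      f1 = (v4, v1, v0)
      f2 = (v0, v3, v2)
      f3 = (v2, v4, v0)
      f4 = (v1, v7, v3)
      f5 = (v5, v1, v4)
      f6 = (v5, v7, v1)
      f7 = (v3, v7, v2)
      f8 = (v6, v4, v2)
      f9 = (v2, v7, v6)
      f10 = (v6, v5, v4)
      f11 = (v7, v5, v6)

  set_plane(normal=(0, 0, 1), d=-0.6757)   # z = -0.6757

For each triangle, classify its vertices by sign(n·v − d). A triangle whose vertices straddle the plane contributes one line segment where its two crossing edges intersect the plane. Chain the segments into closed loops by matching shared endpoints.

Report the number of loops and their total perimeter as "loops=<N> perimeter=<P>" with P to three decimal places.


loops=1 perimeter=13.600

Straddling triangles (8 of 12):
  (v1,v3,v0) [++-] → (-1.48, -1.25956, -0.6757)–(-1.48, -1.92, -0.6757)  len=0.6604
  (v4,v1,v0) [-+-] → (0.970909, -1.92, -0.6757)–(-1.48, -1.92, -0.6757)  len=2.4509
  (v0,v3,v2) [-+-] → (-1.48, -1.25956, -0.6757)–(-1.48, 1.92, -0.6757)  len=3.1796
  (v5,v1,v4) [++-] → (0.970909, -1.92, -0.6757)–(1.48, -1.92, -0.6757)  len=0.5091
  (v3,v7,v2) [++-] → (-0.970909, 1.92, -0.6757)–(-1.48, 1.92, -0.6757)  len=0.5091
  (v2,v7,v6) [-+-] → (-0.970909, 1.92, -0.6757)–(1.48, 1.92, -0.6757)  len=2.4509
  (v6,v5,v4) [-+-] → (1.48, 1.25956, -0.6757)–(1.48, -1.92, -0.6757)  len=3.1796
  (v7,v5,v6) [++-] → (1.48, 1.25956, -0.6757)–(1.48, 1.92, -0.6757)  len=0.6604

Chained into 1 loop(s):
  loop 1: 8 segments, perimeter = 13.6000
Total perimeter = 13.600


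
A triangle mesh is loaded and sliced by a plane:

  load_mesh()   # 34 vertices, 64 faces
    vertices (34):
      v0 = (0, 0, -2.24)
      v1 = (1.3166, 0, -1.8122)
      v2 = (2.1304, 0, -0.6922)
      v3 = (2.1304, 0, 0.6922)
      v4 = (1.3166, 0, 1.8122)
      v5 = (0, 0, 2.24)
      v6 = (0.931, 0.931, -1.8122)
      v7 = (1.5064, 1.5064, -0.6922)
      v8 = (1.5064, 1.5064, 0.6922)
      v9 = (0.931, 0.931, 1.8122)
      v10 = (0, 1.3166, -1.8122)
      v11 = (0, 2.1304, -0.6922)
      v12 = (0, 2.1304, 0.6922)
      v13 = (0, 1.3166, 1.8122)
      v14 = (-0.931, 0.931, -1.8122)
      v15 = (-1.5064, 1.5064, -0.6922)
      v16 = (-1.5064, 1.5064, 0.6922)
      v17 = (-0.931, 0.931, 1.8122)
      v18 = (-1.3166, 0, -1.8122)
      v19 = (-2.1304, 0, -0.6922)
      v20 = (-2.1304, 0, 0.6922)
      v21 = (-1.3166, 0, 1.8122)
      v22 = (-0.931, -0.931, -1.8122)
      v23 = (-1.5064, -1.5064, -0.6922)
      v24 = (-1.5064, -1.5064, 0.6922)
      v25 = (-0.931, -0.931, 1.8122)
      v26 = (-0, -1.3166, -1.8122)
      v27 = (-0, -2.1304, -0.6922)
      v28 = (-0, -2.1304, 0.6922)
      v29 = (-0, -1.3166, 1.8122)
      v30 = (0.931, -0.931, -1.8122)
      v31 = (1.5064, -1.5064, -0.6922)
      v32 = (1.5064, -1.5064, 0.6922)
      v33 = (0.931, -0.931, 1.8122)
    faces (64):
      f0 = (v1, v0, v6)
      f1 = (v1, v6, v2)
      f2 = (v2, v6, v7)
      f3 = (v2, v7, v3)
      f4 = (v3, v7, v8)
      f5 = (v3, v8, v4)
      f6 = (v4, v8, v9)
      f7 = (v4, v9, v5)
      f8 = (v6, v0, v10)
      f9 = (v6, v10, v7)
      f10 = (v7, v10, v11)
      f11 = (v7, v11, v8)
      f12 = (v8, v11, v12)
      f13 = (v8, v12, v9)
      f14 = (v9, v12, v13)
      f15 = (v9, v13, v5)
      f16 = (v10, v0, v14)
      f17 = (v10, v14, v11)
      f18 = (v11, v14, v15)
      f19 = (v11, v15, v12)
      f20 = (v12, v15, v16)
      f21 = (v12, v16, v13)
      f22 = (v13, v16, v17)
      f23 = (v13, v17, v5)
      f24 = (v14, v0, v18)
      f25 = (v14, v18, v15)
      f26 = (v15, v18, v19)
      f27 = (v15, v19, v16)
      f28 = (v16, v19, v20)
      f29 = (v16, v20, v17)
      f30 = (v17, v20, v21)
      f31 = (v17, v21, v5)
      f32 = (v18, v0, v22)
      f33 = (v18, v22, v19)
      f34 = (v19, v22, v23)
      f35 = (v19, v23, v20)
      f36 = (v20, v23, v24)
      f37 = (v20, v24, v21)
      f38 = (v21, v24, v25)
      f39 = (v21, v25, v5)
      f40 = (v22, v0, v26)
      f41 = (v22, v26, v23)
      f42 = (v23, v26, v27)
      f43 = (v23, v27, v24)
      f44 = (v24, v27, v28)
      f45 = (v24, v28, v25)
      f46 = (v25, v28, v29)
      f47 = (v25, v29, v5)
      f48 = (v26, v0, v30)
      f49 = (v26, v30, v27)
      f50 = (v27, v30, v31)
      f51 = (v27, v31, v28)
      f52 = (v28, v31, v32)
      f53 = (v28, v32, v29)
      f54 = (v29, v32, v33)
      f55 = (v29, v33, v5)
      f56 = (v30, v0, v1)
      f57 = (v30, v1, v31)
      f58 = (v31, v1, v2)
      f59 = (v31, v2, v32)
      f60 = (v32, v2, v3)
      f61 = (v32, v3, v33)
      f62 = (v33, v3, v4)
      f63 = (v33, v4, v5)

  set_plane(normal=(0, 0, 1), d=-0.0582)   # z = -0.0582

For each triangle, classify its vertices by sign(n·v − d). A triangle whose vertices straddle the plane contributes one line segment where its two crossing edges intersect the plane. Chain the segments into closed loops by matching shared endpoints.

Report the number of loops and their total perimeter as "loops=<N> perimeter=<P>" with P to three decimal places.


Straddling triangles (16 of 64):
  (v2,v7,v3) [--+] → (1.79217, 0.816529, -0.0582)–(2.1304, 0, -0.0582)  len=0.8838
  (v3,v7,v8) [+-+] → (1.79217, 0.816529, -0.0582)–(1.5064, 1.5064, -0.0582)  len=0.7467
  (v7,v11,v8) [--+] → (0.689871, 1.84463, -0.0582)–(1.5064, 1.5064, -0.0582)  len=0.8838
  (v8,v11,v12) [+-+] → (0.689871, 1.84463, -0.0582)–(0, 2.1304, -0.0582)  len=0.7467
  (v11,v15,v12) [--+] → (-0.816529, 1.79217, -0.0582)–(0, 2.1304, -0.0582)  len=0.8838
  (v12,v15,v16) [+-+] → (-0.816529, 1.79217, -0.0582)–(-1.5064, 1.5064, -0.0582)  len=0.7467
  (v15,v19,v16) [--+] → (-1.84463, 0.689871, -0.0582)–(-1.5064, 1.5064, -0.0582)  len=0.8838
  (v16,v19,v20) [+-+] → (-1.84463, 0.689871, -0.0582)–(-2.1304, 0, -0.0582)  len=0.7467
  (v19,v23,v20) [--+] → (-1.79217, -0.816529, -0.0582)–(-2.1304, 0, -0.0582)  len=0.8838
  (v20,v23,v24) [+-+] → (-1.79217, -0.816529, -0.0582)–(-1.5064, -1.5064, -0.0582)  len=0.7467
  (v23,v27,v24) [--+] → (-0.689871, -1.84463, -0.0582)–(-1.5064, -1.5064, -0.0582)  len=0.8838
  (v24,v27,v28) [+-+] → (-0.689871, -1.84463, -0.0582)–(0, -2.1304, -0.0582)  len=0.7467
  (v27,v31,v28) [--+] → (0.816529, -1.79217, -0.0582)–(0, -2.1304, -0.0582)  len=0.8838
  (v28,v31,v32) [+-+] → (0.816529, -1.79217, -0.0582)–(1.5064, -1.5064, -0.0582)  len=0.7467
  (v31,v2,v32) [--+] → (1.84463, -0.689871, -0.0582)–(1.5064, -1.5064, -0.0582)  len=0.8838
  (v32,v2,v3) [+-+] → (1.84463, -0.689871, -0.0582)–(2.1304, 0, -0.0582)  len=0.7467

Chained into 1 loop(s):
  loop 1: 16 segments, perimeter = 13.0442
Total perimeter = 13.044

loops=1 perimeter=13.044


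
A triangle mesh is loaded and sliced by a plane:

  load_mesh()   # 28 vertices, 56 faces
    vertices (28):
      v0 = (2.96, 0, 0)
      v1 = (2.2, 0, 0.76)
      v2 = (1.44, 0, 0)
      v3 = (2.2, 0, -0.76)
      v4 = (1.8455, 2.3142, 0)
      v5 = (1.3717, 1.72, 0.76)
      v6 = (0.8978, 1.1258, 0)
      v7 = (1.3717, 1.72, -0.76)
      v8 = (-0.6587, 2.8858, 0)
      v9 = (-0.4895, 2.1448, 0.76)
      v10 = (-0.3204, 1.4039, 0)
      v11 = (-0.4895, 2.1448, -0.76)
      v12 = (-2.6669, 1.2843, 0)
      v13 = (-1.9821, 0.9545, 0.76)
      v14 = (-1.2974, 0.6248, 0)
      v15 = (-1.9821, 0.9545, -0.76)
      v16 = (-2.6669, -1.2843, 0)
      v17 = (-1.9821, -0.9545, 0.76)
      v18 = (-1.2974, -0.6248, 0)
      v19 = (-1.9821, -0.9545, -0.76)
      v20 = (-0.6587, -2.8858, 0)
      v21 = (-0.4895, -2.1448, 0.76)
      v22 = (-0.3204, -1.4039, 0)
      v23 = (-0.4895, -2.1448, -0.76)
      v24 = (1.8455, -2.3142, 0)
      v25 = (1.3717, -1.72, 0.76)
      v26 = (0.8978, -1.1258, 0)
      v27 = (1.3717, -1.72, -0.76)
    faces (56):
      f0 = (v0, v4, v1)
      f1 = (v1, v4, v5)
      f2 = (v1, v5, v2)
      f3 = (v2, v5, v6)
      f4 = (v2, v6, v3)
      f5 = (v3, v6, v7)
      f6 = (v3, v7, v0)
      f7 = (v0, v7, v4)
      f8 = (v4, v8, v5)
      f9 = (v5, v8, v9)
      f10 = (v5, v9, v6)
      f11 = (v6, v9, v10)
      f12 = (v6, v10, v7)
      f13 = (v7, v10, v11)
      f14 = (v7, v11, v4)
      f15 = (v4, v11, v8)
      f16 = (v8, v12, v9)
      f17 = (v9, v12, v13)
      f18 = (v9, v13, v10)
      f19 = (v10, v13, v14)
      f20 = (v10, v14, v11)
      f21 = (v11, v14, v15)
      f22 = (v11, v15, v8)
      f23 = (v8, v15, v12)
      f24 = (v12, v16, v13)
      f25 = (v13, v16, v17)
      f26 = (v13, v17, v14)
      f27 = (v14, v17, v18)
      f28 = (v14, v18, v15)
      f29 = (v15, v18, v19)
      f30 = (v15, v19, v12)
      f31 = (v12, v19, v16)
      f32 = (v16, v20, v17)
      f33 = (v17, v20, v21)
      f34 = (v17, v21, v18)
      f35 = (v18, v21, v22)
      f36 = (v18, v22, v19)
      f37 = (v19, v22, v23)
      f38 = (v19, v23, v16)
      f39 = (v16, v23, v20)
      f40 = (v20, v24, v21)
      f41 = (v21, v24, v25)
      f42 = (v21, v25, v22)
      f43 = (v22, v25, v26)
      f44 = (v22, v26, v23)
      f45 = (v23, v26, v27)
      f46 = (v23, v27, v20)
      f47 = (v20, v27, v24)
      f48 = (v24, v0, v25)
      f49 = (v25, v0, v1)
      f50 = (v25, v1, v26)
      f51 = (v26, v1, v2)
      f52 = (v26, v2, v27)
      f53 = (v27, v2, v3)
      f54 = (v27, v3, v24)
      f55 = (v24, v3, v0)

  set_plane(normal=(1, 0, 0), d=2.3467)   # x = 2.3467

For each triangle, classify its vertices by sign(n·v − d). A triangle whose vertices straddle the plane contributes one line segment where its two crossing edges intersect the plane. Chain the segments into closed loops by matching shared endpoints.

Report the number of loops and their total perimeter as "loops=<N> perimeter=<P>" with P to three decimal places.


Straddling triangles (6 of 56):
  (v0,v4,v1) [+--] → (2.3467, 1.27348, 0)–(2.3467, 0, 0.6133)  len=1.4135
  (v3,v7,v0) [--+] → (2.3467, 0.664154, -0.293463)–(2.3467, 0, -0.6133)  len=0.7372
  (v0,v7,v4) [+--] → (2.3467, 0.664154, -0.293463)–(2.3467, 1.27348, 0)  len=0.6763
  (v24,v0,v25) [-+-] → (2.3467, -1.27348, 0)–(2.3467, -0.664154, 0.293463)  len=0.6763
  (v25,v0,v1) [-+-] → (2.3467, -0.664154, 0.293463)–(2.3467, 0, 0.6133)  len=0.7372
  (v24,v3,v0) [--+] → (2.3467, 0, -0.6133)–(2.3467, -1.27348, 0)  len=1.4135

Chained into 1 loop(s):
  loop 1: 6 segments, perimeter = 5.6539
Total perimeter = 5.654

loops=1 perimeter=5.654


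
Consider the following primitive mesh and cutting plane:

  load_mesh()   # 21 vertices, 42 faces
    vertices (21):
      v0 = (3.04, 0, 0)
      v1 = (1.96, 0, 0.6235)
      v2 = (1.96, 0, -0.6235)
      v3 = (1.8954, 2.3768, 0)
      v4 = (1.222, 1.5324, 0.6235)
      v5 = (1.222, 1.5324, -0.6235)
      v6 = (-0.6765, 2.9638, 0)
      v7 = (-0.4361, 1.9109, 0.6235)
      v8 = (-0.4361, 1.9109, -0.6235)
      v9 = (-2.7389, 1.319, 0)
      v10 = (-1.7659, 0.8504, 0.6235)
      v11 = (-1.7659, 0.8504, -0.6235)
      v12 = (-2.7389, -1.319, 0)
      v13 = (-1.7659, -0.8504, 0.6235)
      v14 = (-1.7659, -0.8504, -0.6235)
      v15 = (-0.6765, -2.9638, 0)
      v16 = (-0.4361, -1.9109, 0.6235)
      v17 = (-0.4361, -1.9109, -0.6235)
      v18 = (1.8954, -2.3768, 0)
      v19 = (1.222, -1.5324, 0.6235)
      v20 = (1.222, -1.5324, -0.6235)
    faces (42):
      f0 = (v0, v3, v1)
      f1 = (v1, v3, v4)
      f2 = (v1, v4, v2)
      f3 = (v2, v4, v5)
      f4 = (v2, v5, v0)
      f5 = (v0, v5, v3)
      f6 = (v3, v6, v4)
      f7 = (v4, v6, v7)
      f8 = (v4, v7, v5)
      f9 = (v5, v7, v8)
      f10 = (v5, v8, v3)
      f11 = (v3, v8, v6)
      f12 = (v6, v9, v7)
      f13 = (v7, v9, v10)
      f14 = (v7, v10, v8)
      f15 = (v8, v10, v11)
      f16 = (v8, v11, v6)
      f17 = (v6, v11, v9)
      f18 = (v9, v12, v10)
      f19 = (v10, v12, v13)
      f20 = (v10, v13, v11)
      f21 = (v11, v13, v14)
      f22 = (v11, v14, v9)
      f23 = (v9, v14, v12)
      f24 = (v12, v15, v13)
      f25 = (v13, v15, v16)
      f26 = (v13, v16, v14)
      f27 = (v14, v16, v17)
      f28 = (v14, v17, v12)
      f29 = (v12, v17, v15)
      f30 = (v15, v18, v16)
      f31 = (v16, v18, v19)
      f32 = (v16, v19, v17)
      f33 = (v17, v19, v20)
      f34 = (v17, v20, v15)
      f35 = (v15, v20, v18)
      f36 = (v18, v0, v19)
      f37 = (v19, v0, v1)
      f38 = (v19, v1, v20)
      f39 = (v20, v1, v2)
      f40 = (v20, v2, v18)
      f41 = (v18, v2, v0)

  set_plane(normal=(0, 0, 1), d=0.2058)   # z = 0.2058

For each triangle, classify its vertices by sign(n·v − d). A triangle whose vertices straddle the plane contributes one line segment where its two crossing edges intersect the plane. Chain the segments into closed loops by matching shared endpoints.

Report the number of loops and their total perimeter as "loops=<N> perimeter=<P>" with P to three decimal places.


loops=2 perimeter=28.207

Straddling triangles (28 of 42):
  (v0,v3,v1) [--+] → (1.91672, 1.59228, 0.2058)–(2.68352, 0, 0.2058)  len=1.7673
  (v1,v3,v4) [+-+] → (1.91672, 1.59228, 0.2058)–(1.67313, 2.09809, 0.2058)  len=0.5614
  (v1,v4,v2) [++-] → (1.4692, 1.0191, 0.2058)–(1.96, 0, 0.2058)  len=1.1311
  (v2,v4,v5) [-+-] → (1.4692, 1.0191, 0.2058)–(1.222, 1.5324, 0.2058)  len=0.5697
  (v3,v6,v4) [--+] → (-0.049858, 2.49133, 0.2058)–(1.67313, 2.09809, 0.2058)  len=1.7673
  (v4,v6,v7) [+-+] → (-0.049858, 2.49133, 0.2058)–(-0.597151, 2.61627, 0.2058)  len=0.5614
  (v4,v7,v5) [++-] → (0.119304, 1.78412, 0.2058)–(1.222, 1.5324, 0.2058)  len=1.1311
  (v5,v7,v8) [-+-] → (0.119304, 1.78412, 0.2058)–(-0.4361, 1.9109, 0.2058)  len=0.5697
  (v6,v9,v7) [--+] → (-1.97881, 1.51437, 0.2058)–(-0.597151, 2.61627, 0.2058)  len=1.7672
  (v7,v9,v10) [+-+] → (-1.97881, 1.51437, 0.2058)–(-2.41774, 1.16433, 0.2058)  len=0.5614
  (v7,v10,v8) [++-] → (-1.32046, 1.20563, 0.2058)–(-0.4361, 1.9109, 0.2058)  len=1.1312
  (v8,v10,v11) [-+-] → (-1.32046, 1.20563, 0.2058)–(-1.7659, 0.8504, 0.2058)  len=0.5697
  (v9,v12,v10) [--+] → (-2.41774, -0.602941, 0.2058)–(-2.41774, 1.16433, 0.2058)  len=1.7673
  (v10,v12,v13) [+-+] → (-2.41774, -0.602941, 0.2058)–(-2.41774, -1.16433, 0.2058)  len=0.5614
  (v10,v13,v11) [++-] → (-1.7659, -0.280693, 0.2058)–(-1.7659, 0.8504, 0.2058)  len=1.1311
  (v11,v13,v14) [-+-] → (-1.7659, -0.280693, 0.2058)–(-1.7659, -0.8504, 0.2058)  len=0.5697
  (v12,v15,v13) [--+] → (-1.03608, -2.26623, 0.2058)–(-2.41774, -1.16433, 0.2058)  len=1.7672
  (v13,v15,v16) [+-+] → (-1.03608, -2.26623, 0.2058)–(-0.597151, -2.61627, 0.2058)  len=0.5614
  (v13,v16,v14) [++-] → (-0.881535, -1.55567, 0.2058)–(-1.7659, -0.8504, 0.2058)  len=1.1312
  (v14,v16,v17) [-+-] → (-0.881535, -1.55567, 0.2058)–(-0.4361, -1.9109, 0.2058)  len=0.5697
  (v15,v18,v16) [--+] → (1.12584, -2.22302, 0.2058)–(-0.597151, -2.61627, 0.2058)  len=1.7673
  (v16,v18,v19) [+-+] → (1.12584, -2.22302, 0.2058)–(1.67313, -2.09809, 0.2058)  len=0.5614
  (v16,v19,v17) [++-] → (0.666596, -1.65918, 0.2058)–(-0.4361, -1.9109, 0.2058)  len=1.1311
  (v17,v19,v20) [-+-] → (0.666596, -1.65918, 0.2058)–(1.222, -1.5324, 0.2058)  len=0.5697
  (v18,v0,v19) [--+] → (2.43993, -0.505803, 0.2058)–(1.67313, -2.09809, 0.2058)  len=1.7673
  (v19,v0,v1) [+-+] → (2.43993, -0.505803, 0.2058)–(2.68352, 0, 0.2058)  len=0.5614
  (v19,v1,v20) [++-] → (1.7128, -0.513299, 0.2058)–(1.222, -1.5324, 0.2058)  len=1.1311
  (v20,v1,v2) [-+-] → (1.7128, -0.513299, 0.2058)–(1.96, 0, 0.2058)  len=0.5697

Chained into 2 loop(s):
  loop 1: 14 segments, perimeter = 16.3007
  loop 2: 14 segments, perimeter = 11.9058
Total perimeter = 28.207


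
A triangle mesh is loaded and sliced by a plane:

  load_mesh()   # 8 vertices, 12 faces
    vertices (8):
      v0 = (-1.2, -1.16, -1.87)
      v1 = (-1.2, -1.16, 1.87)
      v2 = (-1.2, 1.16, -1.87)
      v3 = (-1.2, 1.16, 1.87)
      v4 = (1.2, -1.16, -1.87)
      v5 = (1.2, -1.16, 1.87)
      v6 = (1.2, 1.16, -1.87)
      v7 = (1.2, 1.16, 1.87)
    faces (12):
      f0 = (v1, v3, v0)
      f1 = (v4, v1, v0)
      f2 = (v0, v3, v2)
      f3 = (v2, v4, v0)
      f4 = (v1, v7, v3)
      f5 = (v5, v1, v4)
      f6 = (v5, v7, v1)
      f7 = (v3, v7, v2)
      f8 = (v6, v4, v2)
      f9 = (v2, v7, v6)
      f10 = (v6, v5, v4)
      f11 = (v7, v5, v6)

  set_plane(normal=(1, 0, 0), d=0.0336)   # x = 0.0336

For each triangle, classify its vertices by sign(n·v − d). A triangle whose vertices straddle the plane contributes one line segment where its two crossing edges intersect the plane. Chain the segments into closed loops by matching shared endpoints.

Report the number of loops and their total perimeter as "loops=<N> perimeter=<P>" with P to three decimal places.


Straddling triangles (8 of 12):
  (v4,v1,v0) [+--] → (0.0336, -1.16, -0.05236)–(0.0336, -1.16, -1.87)  len=1.8176
  (v2,v4,v0) [-+-] → (0.0336, -0.03248, -1.87)–(0.0336, -1.16, -1.87)  len=1.1275
  (v1,v7,v3) [-+-] → (0.0336, 0.03248, 1.87)–(0.0336, 1.16, 1.87)  len=1.1275
  (v5,v1,v4) [+-+] → (0.0336, -1.16, 1.87)–(0.0336, -1.16, -0.05236)  len=1.9224
  (v5,v7,v1) [++-] → (0.0336, 0.03248, 1.87)–(0.0336, -1.16, 1.87)  len=1.1925
  (v3,v7,v2) [-+-] → (0.0336, 1.16, 1.87)–(0.0336, 1.16, 0.05236)  len=1.8176
  (v6,v4,v2) [++-] → (0.0336, -0.03248, -1.87)–(0.0336, 1.16, -1.87)  len=1.1925
  (v2,v7,v6) [-++] → (0.0336, 1.16, 0.05236)–(0.0336, 1.16, -1.87)  len=1.9224

Chained into 1 loop(s):
  loop 1: 8 segments, perimeter = 12.1200
Total perimeter = 12.120

loops=1 perimeter=12.120


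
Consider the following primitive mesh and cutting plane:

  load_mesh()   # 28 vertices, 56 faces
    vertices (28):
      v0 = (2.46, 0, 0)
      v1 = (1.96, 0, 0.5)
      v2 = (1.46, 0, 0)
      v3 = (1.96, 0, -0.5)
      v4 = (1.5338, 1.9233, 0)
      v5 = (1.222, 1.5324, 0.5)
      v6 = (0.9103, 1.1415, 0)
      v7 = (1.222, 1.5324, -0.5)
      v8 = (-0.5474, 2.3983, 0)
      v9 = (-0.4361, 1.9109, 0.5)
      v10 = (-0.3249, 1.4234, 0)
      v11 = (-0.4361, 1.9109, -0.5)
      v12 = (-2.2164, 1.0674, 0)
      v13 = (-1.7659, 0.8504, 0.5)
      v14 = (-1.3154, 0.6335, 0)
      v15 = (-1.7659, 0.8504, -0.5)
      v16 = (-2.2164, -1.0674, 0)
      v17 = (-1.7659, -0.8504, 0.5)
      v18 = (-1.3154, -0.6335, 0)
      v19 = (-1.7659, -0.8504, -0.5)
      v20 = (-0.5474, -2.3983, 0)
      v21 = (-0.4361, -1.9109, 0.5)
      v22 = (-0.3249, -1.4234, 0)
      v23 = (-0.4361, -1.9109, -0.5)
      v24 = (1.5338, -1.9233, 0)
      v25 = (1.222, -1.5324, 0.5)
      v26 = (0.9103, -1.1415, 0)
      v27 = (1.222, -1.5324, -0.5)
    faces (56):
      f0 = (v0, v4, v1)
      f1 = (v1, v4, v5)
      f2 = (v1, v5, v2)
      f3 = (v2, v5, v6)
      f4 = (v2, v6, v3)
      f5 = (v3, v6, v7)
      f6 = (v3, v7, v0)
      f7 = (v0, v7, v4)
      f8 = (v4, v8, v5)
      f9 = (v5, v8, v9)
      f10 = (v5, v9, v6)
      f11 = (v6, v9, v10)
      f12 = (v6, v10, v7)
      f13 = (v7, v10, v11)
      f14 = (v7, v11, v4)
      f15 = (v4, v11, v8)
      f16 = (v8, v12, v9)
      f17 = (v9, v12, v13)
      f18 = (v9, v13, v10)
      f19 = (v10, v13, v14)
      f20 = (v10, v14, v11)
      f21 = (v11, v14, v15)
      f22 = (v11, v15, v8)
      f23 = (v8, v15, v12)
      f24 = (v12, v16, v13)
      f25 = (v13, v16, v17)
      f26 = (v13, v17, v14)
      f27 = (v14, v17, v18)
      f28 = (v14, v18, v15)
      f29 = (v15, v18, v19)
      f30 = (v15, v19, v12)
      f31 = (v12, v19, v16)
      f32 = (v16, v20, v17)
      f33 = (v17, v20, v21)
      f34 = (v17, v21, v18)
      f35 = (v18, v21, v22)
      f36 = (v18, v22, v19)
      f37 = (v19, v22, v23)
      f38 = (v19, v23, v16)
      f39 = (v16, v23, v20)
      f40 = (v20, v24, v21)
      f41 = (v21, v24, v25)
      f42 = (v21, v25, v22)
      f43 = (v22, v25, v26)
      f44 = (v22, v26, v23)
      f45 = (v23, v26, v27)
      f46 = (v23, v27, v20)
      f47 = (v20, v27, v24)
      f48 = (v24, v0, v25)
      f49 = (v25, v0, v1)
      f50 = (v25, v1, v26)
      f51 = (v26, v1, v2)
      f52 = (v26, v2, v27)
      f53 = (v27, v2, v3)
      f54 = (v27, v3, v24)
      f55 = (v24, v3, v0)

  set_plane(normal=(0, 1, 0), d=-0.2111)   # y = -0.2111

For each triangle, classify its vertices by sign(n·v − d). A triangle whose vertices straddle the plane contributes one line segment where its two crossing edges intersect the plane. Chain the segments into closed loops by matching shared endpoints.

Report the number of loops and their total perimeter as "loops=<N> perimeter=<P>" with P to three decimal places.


Straddling triangles (16 of 56):
  (v12,v16,v13) [+-+] → (-2.2164, -0.2111, 0)–(-2.01525, -0.2111, 0.223251)  len=0.3005
  (v13,v16,v17) [+--] → (-2.01525, -0.2111, 0.223251)–(-1.7659, -0.2111, 0.5)  len=0.3725
  (v13,v17,v14) [+-+] → (-1.7659, -0.2111, 0.5)–(-1.57181, -0.2111, 0.284588)  len=0.2900
  (v14,v17,v18) [+--] → (-1.57181, -0.2111, 0.284588)–(-1.3154, -0.2111, 0)  len=0.3831
  (v14,v18,v15) [+-+] → (-1.3154, -0.2111, 0)–(-1.44364, -0.2111, -0.142328)  len=0.1916
  (v15,v18,v19) [+--] → (-1.44364, -0.2111, -0.142328)–(-1.7659, -0.2111, -0.5)  len=0.4814
  (v15,v19,v12) [+-+] → (-1.7659, -0.2111, -0.5)–(-1.91607, -0.2111, -0.333325)  len=0.2244
  (v12,v19,v16) [+--] → (-1.91607, -0.2111, -0.333325)–(-2.2164, -0.2111, 0)  len=0.4487
  (v24,v0,v25) [-+-] → (2.35834, -0.2111, 0)–(2.28946, -0.2111, 0.0688789)  len=0.0974
  (v25,v0,v1) [-++] → (2.28946, -0.2111, 0.0688789)–(1.85833, -0.2111, 0.5)  len=0.6097
  (v25,v1,v26) [-+-] → (1.85833, -0.2111, 0.5)–(1.76588, -0.2111, 0.407534)  len=0.1308
  (v26,v1,v2) [-++] → (1.76588, -0.2111, 0.407534)–(1.35834, -0.2111, 0)  len=0.5763
  (v26,v2,v27) [-+-] → (1.35834, -0.2111, 0)–(1.42721, -0.2111, -0.0688789)  len=0.0974
  (v27,v2,v3) [-++] → (1.42721, -0.2111, -0.0688789)–(1.85833, -0.2111, -0.5)  len=0.6097
  (v27,v3,v24) [-+-] → (1.85833, -0.2111, -0.5)–(1.91322, -0.2111, -0.44512)  len=0.0776
  (v24,v3,v0) [-++] → (1.91322, -0.2111, -0.44512)–(2.35834, -0.2111, 0)  len=0.6295

Chained into 2 loop(s):
  loop 1: 8 segments, perimeter = 2.6921
  loop 2: 8 segments, perimeter = 2.8284
Total perimeter = 5.520

loops=2 perimeter=5.520


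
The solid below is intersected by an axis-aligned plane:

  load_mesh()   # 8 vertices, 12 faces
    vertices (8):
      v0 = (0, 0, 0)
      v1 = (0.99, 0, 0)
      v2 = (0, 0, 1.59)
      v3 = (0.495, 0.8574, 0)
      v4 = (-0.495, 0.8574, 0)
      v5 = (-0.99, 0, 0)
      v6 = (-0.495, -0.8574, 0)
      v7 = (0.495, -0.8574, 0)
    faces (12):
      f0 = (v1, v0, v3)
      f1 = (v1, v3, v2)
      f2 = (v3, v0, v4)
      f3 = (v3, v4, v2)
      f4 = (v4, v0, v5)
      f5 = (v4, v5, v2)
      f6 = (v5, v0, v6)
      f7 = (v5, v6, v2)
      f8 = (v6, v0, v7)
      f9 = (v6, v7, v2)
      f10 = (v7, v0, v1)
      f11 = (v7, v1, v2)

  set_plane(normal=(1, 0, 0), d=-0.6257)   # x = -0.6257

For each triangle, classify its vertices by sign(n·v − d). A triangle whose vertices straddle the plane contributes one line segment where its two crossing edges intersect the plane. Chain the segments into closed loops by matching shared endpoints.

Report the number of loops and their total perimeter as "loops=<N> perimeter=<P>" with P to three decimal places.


loops=1 perimeter=2.983

Straddling triangles (4 of 12):
  (v4,v0,v5) [++-] → (-0.6257, 0, 0)–(-0.6257, 0.631012, 0)  len=0.6310
  (v4,v5,v2) [+-+] → (-0.6257, 0.631012, 0)–(-0.6257, 0, 0.585088)  len=0.8605
  (v5,v0,v6) [-++] → (-0.6257, 0, 0)–(-0.6257, -0.631012, 0)  len=0.6310
  (v5,v6,v2) [-++] → (-0.6257, -0.631012, 0)–(-0.6257, 0, 0.585088)  len=0.8605

Chained into 1 loop(s):
  loop 1: 4 segments, perimeter = 2.9831
Total perimeter = 2.983


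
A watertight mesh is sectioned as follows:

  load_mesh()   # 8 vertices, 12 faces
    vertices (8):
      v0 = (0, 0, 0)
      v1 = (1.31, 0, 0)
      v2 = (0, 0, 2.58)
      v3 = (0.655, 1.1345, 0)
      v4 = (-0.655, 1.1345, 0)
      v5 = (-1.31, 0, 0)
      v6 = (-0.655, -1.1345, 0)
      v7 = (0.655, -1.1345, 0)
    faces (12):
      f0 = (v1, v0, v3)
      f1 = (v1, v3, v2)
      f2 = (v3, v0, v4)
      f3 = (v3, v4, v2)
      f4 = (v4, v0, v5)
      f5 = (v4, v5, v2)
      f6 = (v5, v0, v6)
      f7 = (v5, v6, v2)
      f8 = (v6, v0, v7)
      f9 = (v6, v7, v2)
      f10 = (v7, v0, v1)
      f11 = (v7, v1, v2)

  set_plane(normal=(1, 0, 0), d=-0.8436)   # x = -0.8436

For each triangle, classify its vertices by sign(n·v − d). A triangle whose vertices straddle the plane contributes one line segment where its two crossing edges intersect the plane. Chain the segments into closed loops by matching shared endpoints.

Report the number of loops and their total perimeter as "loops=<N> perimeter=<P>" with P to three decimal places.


loops=1 perimeter=4.062

Straddling triangles (4 of 12):
  (v4,v0,v5) [++-] → (-0.8436, 0, 0)–(-0.8436, 0.807833, 0)  len=0.8078
  (v4,v5,v2) [+-+] → (-0.8436, 0.807833, 0)–(-0.8436, 0, 0.918559)  len=1.2233
  (v5,v0,v6) [-++] → (-0.8436, 0, 0)–(-0.8436, -0.807833, 0)  len=0.8078
  (v5,v6,v2) [-++] → (-0.8436, -0.807833, 0)–(-0.8436, 0, 0.918559)  len=1.2233

Chained into 1 loop(s):
  loop 1: 4 segments, perimeter = 4.0622
Total perimeter = 4.062


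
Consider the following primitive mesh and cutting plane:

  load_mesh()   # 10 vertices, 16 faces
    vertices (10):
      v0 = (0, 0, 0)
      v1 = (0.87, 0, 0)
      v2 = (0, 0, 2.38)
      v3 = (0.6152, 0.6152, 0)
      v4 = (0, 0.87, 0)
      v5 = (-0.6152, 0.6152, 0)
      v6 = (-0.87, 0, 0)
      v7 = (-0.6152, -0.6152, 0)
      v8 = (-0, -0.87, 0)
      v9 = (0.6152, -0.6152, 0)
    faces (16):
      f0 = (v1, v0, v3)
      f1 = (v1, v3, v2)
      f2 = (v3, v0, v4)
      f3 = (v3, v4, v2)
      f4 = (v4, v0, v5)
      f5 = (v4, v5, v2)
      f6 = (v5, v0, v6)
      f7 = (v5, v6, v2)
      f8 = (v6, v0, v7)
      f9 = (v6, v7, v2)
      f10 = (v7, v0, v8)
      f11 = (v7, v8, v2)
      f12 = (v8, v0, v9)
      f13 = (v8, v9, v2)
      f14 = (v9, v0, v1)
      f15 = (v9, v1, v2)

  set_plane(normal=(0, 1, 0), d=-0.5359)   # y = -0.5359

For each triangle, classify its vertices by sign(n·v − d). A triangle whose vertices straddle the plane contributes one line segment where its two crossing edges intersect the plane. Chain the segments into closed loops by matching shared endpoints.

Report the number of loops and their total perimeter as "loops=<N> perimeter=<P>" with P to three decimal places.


loops=1 perimeter=3.569

Straddling triangles (8 of 16):
  (v6,v0,v7) [++-] → (-0.5359, -0.5359, 0)–(-0.648044, -0.5359, 0)  len=0.1121
  (v6,v7,v2) [+-+] → (-0.648044, -0.5359, 0)–(-0.5359, -0.5359, 0.306785)  len=0.3266
  (v7,v0,v8) [-+-] → (-0.5359, -0.5359, 0)–(0, -0.5359, 0)  len=0.5359
  (v7,v8,v2) [--+] → (0, -0.5359, 0.913975)–(-0.5359, -0.5359, 0.306785)  len=0.8099
  (v8,v0,v9) [-+-] → (0, -0.5359, 0)–(0.5359, -0.5359, 0)  len=0.5359
  (v8,v9,v2) [--+] → (0.5359, -0.5359, 0.306785)–(0, -0.5359, 0.913975)  len=0.8099
  (v9,v0,v1) [-++] → (0.5359, -0.5359, 0)–(0.648044, -0.5359, 0)  len=0.1121
  (v9,v1,v2) [-++] → (0.648044, -0.5359, 0)–(0.5359, -0.5359, 0.306785)  len=0.3266

Chained into 1 loop(s):
  loop 1: 8 segments, perimeter = 3.5691
Total perimeter = 3.569


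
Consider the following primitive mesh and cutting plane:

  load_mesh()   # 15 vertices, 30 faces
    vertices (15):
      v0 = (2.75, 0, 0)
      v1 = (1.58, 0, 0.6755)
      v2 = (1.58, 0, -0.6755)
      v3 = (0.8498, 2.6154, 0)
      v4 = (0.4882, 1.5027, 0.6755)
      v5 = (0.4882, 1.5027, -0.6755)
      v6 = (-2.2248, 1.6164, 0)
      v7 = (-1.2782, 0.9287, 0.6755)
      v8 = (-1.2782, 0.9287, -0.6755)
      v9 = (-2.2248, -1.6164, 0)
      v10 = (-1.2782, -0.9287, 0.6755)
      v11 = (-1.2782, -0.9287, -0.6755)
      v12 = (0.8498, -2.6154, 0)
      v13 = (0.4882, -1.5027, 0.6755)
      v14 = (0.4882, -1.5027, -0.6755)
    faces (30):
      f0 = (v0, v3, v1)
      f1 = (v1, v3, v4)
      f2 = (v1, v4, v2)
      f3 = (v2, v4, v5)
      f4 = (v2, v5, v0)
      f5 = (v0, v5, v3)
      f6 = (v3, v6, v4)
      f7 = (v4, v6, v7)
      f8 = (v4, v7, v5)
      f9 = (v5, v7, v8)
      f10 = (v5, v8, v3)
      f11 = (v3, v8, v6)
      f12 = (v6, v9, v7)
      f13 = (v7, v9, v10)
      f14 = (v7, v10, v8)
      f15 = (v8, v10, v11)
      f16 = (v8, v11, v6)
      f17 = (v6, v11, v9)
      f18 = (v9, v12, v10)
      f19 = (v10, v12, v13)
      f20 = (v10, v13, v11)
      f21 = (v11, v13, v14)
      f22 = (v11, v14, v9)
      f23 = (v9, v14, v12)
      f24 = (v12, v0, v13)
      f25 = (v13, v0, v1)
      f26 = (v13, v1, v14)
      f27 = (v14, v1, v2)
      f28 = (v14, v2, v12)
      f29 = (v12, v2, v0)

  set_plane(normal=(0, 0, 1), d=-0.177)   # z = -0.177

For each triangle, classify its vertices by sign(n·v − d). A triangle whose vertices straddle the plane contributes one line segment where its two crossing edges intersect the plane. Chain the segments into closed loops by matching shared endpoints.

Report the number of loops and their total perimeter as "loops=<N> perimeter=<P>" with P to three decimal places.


loops=2 perimeter=23.649

Straddling triangles (20 of 30):
  (v1,v4,v2) [++-] → (1.17714, 0.554475, -0.177)–(1.58, 0, -0.177)  len=0.6854
  (v2,v4,v5) [-+-] → (1.17714, 0.554475, -0.177)–(0.4882, 1.5027, -0.177)  len=1.1721
  (v2,v5,v0) [--+] → (2.15734, 0.39375, -0.177)–(2.44343, 0, -0.177)  len=0.4867
  (v0,v5,v3) [+-+] → (2.15734, 0.39375, -0.177)–(0.755051, 2.32384, -0.177)  len=2.3857
  (v4,v7,v5) [++-] → (-0.163577, 1.2909, -0.177)–(0.4882, 1.5027, -0.177)  len=0.6853
  (v5,v7,v8) [-+-] → (-0.163577, 1.2909, -0.177)–(-1.2782, 0.9287, -0.177)  len=1.1720
  (v5,v8,v3) [--+] → (0.292204, 2.17344, -0.177)–(0.755051, 2.32384, -0.177)  len=0.4867
  (v3,v8,v6) [+-+] → (0.292204, 2.17344, -0.177)–(-1.97676, 1.4362, -0.177)  len=2.3857
  (v7,v10,v8) [++-] → (-1.2782, 0.243346, -0.177)–(-1.2782, 0.9287, -0.177)  len=0.6854
  (v8,v10,v11) [-+-] → (-1.2782, 0.243346, -0.177)–(-1.2782, -0.9287, -0.177)  len=1.1720
  (v8,v11,v6) [--+] → (-1.97676, 0.949512, -0.177)–(-1.97676, 1.4362, -0.177)  len=0.4867
  (v6,v11,v9) [+-+] → (-1.97676, 0.949512, -0.177)–(-1.97676, -1.4362, -0.177)  len=2.3857
  (v10,v13,v11) [++-] → (-0.626423, -1.1405, -0.177)–(-1.2782, -0.9287, -0.177)  len=0.6853
  (v11,v13,v14) [-+-] → (-0.626423, -1.1405, -0.177)–(0.4882, -1.5027, -0.177)  len=1.1720
  (v11,v14,v9) [--+] → (-1.51392, -1.58661, -0.177)–(-1.97676, -1.4362, -0.177)  len=0.4867
  (v9,v14,v12) [+-+] → (-1.51392, -1.58661, -0.177)–(0.755051, -2.32384, -0.177)  len=2.3857
  (v13,v1,v14) [++-] → (0.891059, -0.948225, -0.177)–(0.4882, -1.5027, -0.177)  len=0.6854
  (v14,v1,v2) [-+-] → (0.891059, -0.948225, -0.177)–(1.58, 0, -0.177)  len=1.1721
  (v14,v2,v12) [--+] → (1.04113, -1.93009, -0.177)–(0.755051, -2.32384, -0.177)  len=0.4867
  (v12,v2,v0) [+-+] → (1.04113, -1.93009, -0.177)–(2.44343, 0, -0.177)  len=2.3857

Chained into 2 loop(s):
  loop 1: 10 segments, perimeter = 9.2870
  loop 2: 10 segments, perimeter = 14.3621
Total perimeter = 23.649


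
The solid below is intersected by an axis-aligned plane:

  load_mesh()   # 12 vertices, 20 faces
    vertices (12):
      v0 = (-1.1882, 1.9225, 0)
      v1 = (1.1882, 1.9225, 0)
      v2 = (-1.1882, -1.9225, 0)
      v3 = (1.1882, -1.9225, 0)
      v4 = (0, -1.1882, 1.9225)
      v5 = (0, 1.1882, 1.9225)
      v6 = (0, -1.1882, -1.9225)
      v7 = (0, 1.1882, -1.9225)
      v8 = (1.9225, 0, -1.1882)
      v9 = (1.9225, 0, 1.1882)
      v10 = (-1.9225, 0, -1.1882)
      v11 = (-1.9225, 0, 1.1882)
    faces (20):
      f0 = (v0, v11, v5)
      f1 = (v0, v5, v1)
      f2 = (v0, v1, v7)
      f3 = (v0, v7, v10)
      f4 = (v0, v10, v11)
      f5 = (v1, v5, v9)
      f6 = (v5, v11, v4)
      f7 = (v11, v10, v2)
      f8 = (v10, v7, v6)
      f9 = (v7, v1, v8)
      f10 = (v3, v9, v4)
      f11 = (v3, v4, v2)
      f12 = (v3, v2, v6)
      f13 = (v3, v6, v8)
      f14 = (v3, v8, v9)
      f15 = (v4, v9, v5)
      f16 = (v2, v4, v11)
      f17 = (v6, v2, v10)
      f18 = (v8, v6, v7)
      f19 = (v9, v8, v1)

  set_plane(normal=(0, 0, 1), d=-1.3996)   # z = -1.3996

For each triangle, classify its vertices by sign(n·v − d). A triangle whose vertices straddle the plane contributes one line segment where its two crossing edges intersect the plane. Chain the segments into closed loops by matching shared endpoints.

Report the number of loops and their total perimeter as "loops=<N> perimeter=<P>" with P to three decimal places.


Straddling triangles (8 of 20):
  (v0,v1,v7) [++-] → (0.323178, 1.38792, -1.3996)–(-0.323178, 1.38792, -1.3996)  len=0.6464
  (v0,v7,v10) [+-+] → (-0.323178, 1.38792, -1.3996)–(-1.36903, 0.342075, -1.3996)  len=1.4791
  (v10,v7,v6) [+--] → (-1.36903, 0.342075, -1.3996)–(-1.36903, -0.342075, -1.3996)  len=0.6841
  (v7,v1,v8) [-++] → (0.323178, 1.38792, -1.3996)–(1.36903, 0.342075, -1.3996)  len=1.4791
  (v3,v2,v6) [++-] → (-0.323178, -1.38792, -1.3996)–(0.323178, -1.38792, -1.3996)  len=0.6464
  (v3,v6,v8) [+-+] → (0.323178, -1.38792, -1.3996)–(1.36903, -0.342075, -1.3996)  len=1.4791
  (v6,v2,v10) [-++] → (-0.323178, -1.38792, -1.3996)–(-1.36903, -0.342075, -1.3996)  len=1.4791
  (v8,v6,v7) [+--] → (1.36903, -0.342075, -1.3996)–(1.36903, 0.342075, -1.3996)  len=0.6841

Chained into 1 loop(s):
  loop 1: 8 segments, perimeter = 8.5772
Total perimeter = 8.577

loops=1 perimeter=8.577


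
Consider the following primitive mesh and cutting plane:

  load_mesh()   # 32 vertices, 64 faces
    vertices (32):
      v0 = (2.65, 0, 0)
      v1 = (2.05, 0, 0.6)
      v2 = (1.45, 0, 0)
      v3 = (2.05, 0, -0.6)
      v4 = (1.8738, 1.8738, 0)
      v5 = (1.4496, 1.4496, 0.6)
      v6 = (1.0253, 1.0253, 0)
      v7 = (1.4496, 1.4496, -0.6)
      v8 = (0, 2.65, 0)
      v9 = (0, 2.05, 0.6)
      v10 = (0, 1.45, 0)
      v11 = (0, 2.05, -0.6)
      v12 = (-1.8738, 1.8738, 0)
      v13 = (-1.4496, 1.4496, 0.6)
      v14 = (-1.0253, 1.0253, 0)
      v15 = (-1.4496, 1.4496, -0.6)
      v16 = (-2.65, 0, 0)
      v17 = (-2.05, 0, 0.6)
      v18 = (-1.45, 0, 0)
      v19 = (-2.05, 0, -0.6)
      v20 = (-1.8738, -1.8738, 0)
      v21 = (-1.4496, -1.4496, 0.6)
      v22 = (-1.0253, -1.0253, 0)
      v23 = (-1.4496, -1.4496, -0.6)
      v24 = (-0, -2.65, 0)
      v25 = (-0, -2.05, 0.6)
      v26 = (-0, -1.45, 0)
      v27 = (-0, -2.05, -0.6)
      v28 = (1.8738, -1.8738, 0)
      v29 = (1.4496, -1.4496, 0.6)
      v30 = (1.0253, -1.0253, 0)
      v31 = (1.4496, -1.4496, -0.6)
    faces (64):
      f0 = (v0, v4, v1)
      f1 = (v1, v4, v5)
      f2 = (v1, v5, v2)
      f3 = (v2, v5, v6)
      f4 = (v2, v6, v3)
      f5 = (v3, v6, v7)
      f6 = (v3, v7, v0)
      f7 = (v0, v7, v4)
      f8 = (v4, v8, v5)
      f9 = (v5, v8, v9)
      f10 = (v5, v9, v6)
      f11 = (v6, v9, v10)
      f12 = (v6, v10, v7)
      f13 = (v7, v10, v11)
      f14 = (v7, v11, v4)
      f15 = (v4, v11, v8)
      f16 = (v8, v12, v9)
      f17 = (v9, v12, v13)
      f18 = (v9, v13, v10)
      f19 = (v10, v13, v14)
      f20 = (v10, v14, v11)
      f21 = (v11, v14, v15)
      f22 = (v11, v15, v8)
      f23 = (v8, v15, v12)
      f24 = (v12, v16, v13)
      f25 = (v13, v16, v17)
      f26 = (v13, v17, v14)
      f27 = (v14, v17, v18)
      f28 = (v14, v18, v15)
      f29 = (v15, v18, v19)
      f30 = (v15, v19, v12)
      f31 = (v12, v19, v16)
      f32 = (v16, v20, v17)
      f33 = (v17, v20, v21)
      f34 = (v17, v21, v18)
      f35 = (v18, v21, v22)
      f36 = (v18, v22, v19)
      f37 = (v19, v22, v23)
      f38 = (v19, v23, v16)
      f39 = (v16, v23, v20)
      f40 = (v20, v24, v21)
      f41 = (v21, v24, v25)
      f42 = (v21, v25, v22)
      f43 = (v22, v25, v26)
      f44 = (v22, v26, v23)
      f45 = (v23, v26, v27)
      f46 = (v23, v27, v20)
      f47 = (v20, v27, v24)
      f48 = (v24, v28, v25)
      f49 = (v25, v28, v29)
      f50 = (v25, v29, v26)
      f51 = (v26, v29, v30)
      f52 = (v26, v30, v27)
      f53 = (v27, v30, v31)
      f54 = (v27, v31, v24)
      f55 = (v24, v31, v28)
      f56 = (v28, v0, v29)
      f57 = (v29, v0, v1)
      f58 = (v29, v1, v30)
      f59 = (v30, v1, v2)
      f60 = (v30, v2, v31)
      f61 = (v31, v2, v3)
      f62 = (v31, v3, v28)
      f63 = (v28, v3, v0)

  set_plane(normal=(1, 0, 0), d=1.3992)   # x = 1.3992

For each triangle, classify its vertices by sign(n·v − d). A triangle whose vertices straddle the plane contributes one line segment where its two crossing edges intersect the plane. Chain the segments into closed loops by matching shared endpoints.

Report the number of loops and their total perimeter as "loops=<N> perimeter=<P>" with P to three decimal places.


loops=2 perimeter=9.324

Straddling triangles (20 of 64):
  (v2,v5,v6) [++-] → (1.3992, 1.3992, 0.52873)–(1.3992, 0.12264, 0)  len=1.3817
  (v2,v6,v3) [+-+] → (1.3992, 0.12264, 0)–(1.3992, 0.651181, -0.218932)  len=0.5721
  (v3,v6,v7) [+-+] → (1.3992, 0.651181, -0.218932)–(1.3992, 1.3992, -0.52873)  len=0.8096
  (v4,v8,v5) [+-+] → (1.3992, 2.0704, 0)–(1.3992, 1.49134, 0.579139)  len=0.8190
  (v5,v8,v9) [+--] → (1.3992, 1.49134, 0.579139)–(1.3992, 1.47047, 0.6)  len=0.0295
  (v5,v9,v6) [+--] → (1.3992, 1.47047, 0.6)–(1.3992, 1.3992, 0.52873)  len=0.1008
  (v6,v10,v7) [--+] → (1.3992, 1.44961, -0.579139)–(1.3992, 1.3992, -0.52873)  len=0.0713
  (v7,v10,v11) [+--] → (1.3992, 1.44961, -0.579139)–(1.3992, 1.47047, -0.6)  len=0.0295
  (v7,v11,v4) [+-+] → (1.3992, 1.47047, -0.6)–(1.3992, 1.91843, -0.151969)  len=0.6336
  (v4,v11,v8) [+--] → (1.3992, 1.91843, -0.151969)–(1.3992, 2.0704, 0)  len=0.2149
  (v24,v28,v25) [-+-] → (1.3992, -2.0704, 0)–(1.3992, -1.91843, 0.151969)  len=0.2149
  (v25,v28,v29) [-++] → (1.3992, -1.91843, 0.151969)–(1.3992, -1.47047, 0.6)  len=0.6336
  (v25,v29,v26) [-+-] → (1.3992, -1.47047, 0.6)–(1.3992, -1.44961, 0.579139)  len=0.0295
  (v26,v29,v30) [-+-] → (1.3992, -1.44961, 0.579139)–(1.3992, -1.3992, 0.52873)  len=0.0713
  (v27,v30,v31) [--+] → (1.3992, -1.3992, -0.52873)–(1.3992, -1.47047, -0.6)  len=0.1008
  (v27,v31,v24) [-+-] → (1.3992, -1.47047, -0.6)–(1.3992, -1.49134, -0.579139)  len=0.0295
  (v24,v31,v28) [-++] → (1.3992, -1.49134, -0.579139)–(1.3992, -2.0704, 0)  len=0.8190
  (v29,v1,v30) [++-] → (1.3992, -0.651181, 0.218932)–(1.3992, -1.3992, 0.52873)  len=0.8096
  (v30,v1,v2) [-++] → (1.3992, -0.651181, 0.218932)–(1.3992, -0.12264, 0)  len=0.5721
  (v30,v2,v31) [-++] → (1.3992, -0.12264, 0)–(1.3992, -1.3992, -0.52873)  len=1.3817

Chained into 2 loop(s):
  loop 1: 10 segments, perimeter = 4.6620
  loop 2: 10 segments, perimeter = 4.6620
Total perimeter = 9.324
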